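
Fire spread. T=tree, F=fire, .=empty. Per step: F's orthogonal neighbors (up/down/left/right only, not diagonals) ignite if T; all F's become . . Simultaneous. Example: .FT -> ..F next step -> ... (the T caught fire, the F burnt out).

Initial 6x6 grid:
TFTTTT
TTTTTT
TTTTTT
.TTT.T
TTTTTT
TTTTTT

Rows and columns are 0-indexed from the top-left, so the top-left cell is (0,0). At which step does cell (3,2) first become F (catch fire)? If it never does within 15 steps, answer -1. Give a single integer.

Step 1: cell (3,2)='T' (+3 fires, +1 burnt)
Step 2: cell (3,2)='T' (+4 fires, +3 burnt)
Step 3: cell (3,2)='T' (+5 fires, +4 burnt)
Step 4: cell (3,2)='F' (+5 fires, +5 burnt)
  -> target ignites at step 4
Step 5: cell (3,2)='.' (+6 fires, +5 burnt)
Step 6: cell (3,2)='.' (+4 fires, +6 burnt)
Step 7: cell (3,2)='.' (+3 fires, +4 burnt)
Step 8: cell (3,2)='.' (+2 fires, +3 burnt)
Step 9: cell (3,2)='.' (+1 fires, +2 burnt)
Step 10: cell (3,2)='.' (+0 fires, +1 burnt)
  fire out at step 10

4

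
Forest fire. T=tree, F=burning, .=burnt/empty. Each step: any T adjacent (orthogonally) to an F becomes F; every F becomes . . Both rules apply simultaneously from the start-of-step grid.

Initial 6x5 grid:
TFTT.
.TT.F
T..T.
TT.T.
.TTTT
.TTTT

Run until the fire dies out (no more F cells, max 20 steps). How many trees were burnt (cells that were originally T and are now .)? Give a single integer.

Answer: 5

Derivation:
Step 1: +3 fires, +2 burnt (F count now 3)
Step 2: +2 fires, +3 burnt (F count now 2)
Step 3: +0 fires, +2 burnt (F count now 0)
Fire out after step 3
Initially T: 18, now '.': 17
Total burnt (originally-T cells now '.'): 5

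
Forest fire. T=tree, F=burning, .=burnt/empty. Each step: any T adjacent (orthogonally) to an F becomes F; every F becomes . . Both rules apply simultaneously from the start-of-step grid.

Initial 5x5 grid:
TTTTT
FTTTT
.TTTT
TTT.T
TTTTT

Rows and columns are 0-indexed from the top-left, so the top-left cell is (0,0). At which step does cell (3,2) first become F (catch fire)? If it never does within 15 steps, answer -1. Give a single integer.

Step 1: cell (3,2)='T' (+2 fires, +1 burnt)
Step 2: cell (3,2)='T' (+3 fires, +2 burnt)
Step 3: cell (3,2)='T' (+4 fires, +3 burnt)
Step 4: cell (3,2)='F' (+6 fires, +4 burnt)
  -> target ignites at step 4
Step 5: cell (3,2)='.' (+4 fires, +6 burnt)
Step 6: cell (3,2)='.' (+2 fires, +4 burnt)
Step 7: cell (3,2)='.' (+1 fires, +2 burnt)
Step 8: cell (3,2)='.' (+0 fires, +1 burnt)
  fire out at step 8

4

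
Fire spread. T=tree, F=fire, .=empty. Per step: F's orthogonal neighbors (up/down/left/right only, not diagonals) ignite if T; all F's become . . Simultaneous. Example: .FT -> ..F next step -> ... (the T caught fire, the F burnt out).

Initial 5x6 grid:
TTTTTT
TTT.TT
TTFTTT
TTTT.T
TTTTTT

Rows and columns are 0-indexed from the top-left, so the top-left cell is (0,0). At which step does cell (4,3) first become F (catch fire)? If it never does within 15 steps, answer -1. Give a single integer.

Step 1: cell (4,3)='T' (+4 fires, +1 burnt)
Step 2: cell (4,3)='T' (+7 fires, +4 burnt)
Step 3: cell (4,3)='F' (+8 fires, +7 burnt)
  -> target ignites at step 3
Step 4: cell (4,3)='.' (+6 fires, +8 burnt)
Step 5: cell (4,3)='.' (+2 fires, +6 burnt)
Step 6: cell (4,3)='.' (+0 fires, +2 burnt)
  fire out at step 6

3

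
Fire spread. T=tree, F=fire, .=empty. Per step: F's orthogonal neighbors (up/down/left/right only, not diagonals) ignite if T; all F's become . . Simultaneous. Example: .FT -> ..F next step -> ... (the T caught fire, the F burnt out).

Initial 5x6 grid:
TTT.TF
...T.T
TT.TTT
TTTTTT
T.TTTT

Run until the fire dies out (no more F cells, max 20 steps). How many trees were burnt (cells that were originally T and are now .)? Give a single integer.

Answer: 19

Derivation:
Step 1: +2 fires, +1 burnt (F count now 2)
Step 2: +1 fires, +2 burnt (F count now 1)
Step 3: +2 fires, +1 burnt (F count now 2)
Step 4: +3 fires, +2 burnt (F count now 3)
Step 5: +3 fires, +3 burnt (F count now 3)
Step 6: +2 fires, +3 burnt (F count now 2)
Step 7: +2 fires, +2 burnt (F count now 2)
Step 8: +2 fires, +2 burnt (F count now 2)
Step 9: +2 fires, +2 burnt (F count now 2)
Step 10: +0 fires, +2 burnt (F count now 0)
Fire out after step 10
Initially T: 22, now '.': 27
Total burnt (originally-T cells now '.'): 19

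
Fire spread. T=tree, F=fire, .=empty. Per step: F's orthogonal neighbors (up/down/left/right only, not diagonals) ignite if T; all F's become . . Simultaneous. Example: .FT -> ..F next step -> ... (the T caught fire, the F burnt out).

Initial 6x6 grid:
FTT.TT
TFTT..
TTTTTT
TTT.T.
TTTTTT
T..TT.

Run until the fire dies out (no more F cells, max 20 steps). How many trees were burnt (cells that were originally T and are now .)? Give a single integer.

Step 1: +4 fires, +2 burnt (F count now 4)
Step 2: +5 fires, +4 burnt (F count now 5)
Step 3: +4 fires, +5 burnt (F count now 4)
Step 4: +3 fires, +4 burnt (F count now 3)
Step 5: +4 fires, +3 burnt (F count now 4)
Step 6: +2 fires, +4 burnt (F count now 2)
Step 7: +2 fires, +2 burnt (F count now 2)
Step 8: +0 fires, +2 burnt (F count now 0)
Fire out after step 8
Initially T: 26, now '.': 34
Total burnt (originally-T cells now '.'): 24

Answer: 24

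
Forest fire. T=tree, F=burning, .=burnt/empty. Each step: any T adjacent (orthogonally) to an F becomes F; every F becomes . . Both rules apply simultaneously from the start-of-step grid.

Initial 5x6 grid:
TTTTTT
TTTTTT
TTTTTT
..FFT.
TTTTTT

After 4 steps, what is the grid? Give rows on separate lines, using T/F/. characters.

Step 1: 5 trees catch fire, 2 burn out
  TTTTTT
  TTTTTT
  TTFFTT
  ....F.
  TTFFTT
Step 2: 6 trees catch fire, 5 burn out
  TTTTTT
  TTFFTT
  TF..FT
  ......
  TF..FT
Step 3: 8 trees catch fire, 6 burn out
  TTFFTT
  TF..FT
  F....F
  ......
  F....F
Step 4: 4 trees catch fire, 8 burn out
  TF..FT
  F....F
  ......
  ......
  ......

TF..FT
F....F
......
......
......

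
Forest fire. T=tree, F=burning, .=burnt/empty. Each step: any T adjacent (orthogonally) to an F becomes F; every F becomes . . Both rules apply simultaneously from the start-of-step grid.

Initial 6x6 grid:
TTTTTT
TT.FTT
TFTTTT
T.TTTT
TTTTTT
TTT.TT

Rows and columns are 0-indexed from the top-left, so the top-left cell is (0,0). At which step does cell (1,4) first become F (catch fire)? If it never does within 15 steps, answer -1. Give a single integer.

Step 1: cell (1,4)='F' (+6 fires, +2 burnt)
  -> target ignites at step 1
Step 2: cell (1,4)='.' (+9 fires, +6 burnt)
Step 3: cell (1,4)='.' (+7 fires, +9 burnt)
Step 4: cell (1,4)='.' (+5 fires, +7 burnt)
Step 5: cell (1,4)='.' (+3 fires, +5 burnt)
Step 6: cell (1,4)='.' (+1 fires, +3 burnt)
Step 7: cell (1,4)='.' (+0 fires, +1 burnt)
  fire out at step 7

1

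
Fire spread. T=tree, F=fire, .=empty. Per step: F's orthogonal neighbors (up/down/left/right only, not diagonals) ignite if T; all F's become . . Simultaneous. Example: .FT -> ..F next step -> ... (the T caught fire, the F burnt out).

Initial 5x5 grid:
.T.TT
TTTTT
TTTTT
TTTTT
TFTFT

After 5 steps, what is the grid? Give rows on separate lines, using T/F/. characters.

Step 1: 5 trees catch fire, 2 burn out
  .T.TT
  TTTTT
  TTTTT
  TFTFT
  F.F.F
Step 2: 5 trees catch fire, 5 burn out
  .T.TT
  TTTTT
  TFTFT
  F.F.F
  .....
Step 3: 5 trees catch fire, 5 burn out
  .T.TT
  TFTFT
  F.F.F
  .....
  .....
Step 4: 5 trees catch fire, 5 burn out
  .F.FT
  F.F.F
  .....
  .....
  .....
Step 5: 1 trees catch fire, 5 burn out
  ....F
  .....
  .....
  .....
  .....

....F
.....
.....
.....
.....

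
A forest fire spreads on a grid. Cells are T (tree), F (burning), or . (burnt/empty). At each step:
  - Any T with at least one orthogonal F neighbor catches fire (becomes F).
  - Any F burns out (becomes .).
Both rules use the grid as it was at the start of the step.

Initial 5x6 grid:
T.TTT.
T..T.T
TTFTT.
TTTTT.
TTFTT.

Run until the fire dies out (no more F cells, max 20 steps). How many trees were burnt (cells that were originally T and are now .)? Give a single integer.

Answer: 19

Derivation:
Step 1: +5 fires, +2 burnt (F count now 5)
Step 2: +7 fires, +5 burnt (F count now 7)
Step 3: +4 fires, +7 burnt (F count now 4)
Step 4: +3 fires, +4 burnt (F count now 3)
Step 5: +0 fires, +3 burnt (F count now 0)
Fire out after step 5
Initially T: 20, now '.': 29
Total burnt (originally-T cells now '.'): 19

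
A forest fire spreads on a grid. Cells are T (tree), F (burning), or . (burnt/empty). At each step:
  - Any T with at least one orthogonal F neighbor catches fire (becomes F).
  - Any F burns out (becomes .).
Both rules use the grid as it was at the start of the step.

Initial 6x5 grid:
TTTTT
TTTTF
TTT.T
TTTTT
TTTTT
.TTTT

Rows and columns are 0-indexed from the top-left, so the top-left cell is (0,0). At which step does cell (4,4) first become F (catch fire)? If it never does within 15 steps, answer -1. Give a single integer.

Step 1: cell (4,4)='T' (+3 fires, +1 burnt)
Step 2: cell (4,4)='T' (+3 fires, +3 burnt)
Step 3: cell (4,4)='F' (+5 fires, +3 burnt)
  -> target ignites at step 3
Step 4: cell (4,4)='.' (+6 fires, +5 burnt)
Step 5: cell (4,4)='.' (+5 fires, +6 burnt)
Step 6: cell (4,4)='.' (+3 fires, +5 burnt)
Step 7: cell (4,4)='.' (+2 fires, +3 burnt)
Step 8: cell (4,4)='.' (+0 fires, +2 burnt)
  fire out at step 8

3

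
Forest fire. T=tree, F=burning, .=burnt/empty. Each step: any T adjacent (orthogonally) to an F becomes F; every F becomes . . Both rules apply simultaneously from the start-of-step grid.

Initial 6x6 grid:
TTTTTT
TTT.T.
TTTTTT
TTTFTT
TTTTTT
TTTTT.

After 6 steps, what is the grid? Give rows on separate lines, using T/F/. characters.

Step 1: 4 trees catch fire, 1 burn out
  TTTTTT
  TTT.T.
  TTTFTT
  TTF.FT
  TTTFTT
  TTTTT.
Step 2: 7 trees catch fire, 4 burn out
  TTTTTT
  TTT.T.
  TTF.FT
  TF...F
  TTF.FT
  TTTFT.
Step 3: 9 trees catch fire, 7 burn out
  TTTTTT
  TTF.F.
  TF...F
  F.....
  TF...F
  TTF.F.
Step 4: 6 trees catch fire, 9 burn out
  TTFTFT
  TF....
  F.....
  ......
  F.....
  TF....
Step 5: 5 trees catch fire, 6 burn out
  TF.F.F
  F.....
  ......
  ......
  ......
  F.....
Step 6: 1 trees catch fire, 5 burn out
  F.....
  ......
  ......
  ......
  ......
  ......

F.....
......
......
......
......
......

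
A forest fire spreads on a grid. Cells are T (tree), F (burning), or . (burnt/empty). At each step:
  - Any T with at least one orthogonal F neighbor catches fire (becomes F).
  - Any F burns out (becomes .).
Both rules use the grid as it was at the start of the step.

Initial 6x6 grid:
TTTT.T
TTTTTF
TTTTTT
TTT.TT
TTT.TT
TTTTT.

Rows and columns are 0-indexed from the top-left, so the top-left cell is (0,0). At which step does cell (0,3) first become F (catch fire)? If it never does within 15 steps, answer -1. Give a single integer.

Step 1: cell (0,3)='T' (+3 fires, +1 burnt)
Step 2: cell (0,3)='T' (+3 fires, +3 burnt)
Step 3: cell (0,3)='F' (+5 fires, +3 burnt)
  -> target ignites at step 3
Step 4: cell (0,3)='.' (+4 fires, +5 burnt)
Step 5: cell (0,3)='.' (+5 fires, +4 burnt)
Step 6: cell (0,3)='.' (+5 fires, +5 burnt)
Step 7: cell (0,3)='.' (+3 fires, +5 burnt)
Step 8: cell (0,3)='.' (+2 fires, +3 burnt)
Step 9: cell (0,3)='.' (+1 fires, +2 burnt)
Step 10: cell (0,3)='.' (+0 fires, +1 burnt)
  fire out at step 10

3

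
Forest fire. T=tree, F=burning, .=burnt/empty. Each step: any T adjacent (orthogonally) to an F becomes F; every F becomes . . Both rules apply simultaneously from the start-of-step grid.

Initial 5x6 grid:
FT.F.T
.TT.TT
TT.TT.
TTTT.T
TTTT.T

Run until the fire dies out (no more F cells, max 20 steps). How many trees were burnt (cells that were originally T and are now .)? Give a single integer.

Step 1: +1 fires, +2 burnt (F count now 1)
Step 2: +1 fires, +1 burnt (F count now 1)
Step 3: +2 fires, +1 burnt (F count now 2)
Step 4: +2 fires, +2 burnt (F count now 2)
Step 5: +3 fires, +2 burnt (F count now 3)
Step 6: +3 fires, +3 burnt (F count now 3)
Step 7: +2 fires, +3 burnt (F count now 2)
Step 8: +1 fires, +2 burnt (F count now 1)
Step 9: +1 fires, +1 burnt (F count now 1)
Step 10: +1 fires, +1 burnt (F count now 1)
Step 11: +1 fires, +1 burnt (F count now 1)
Step 12: +0 fires, +1 burnt (F count now 0)
Fire out after step 12
Initially T: 20, now '.': 28
Total burnt (originally-T cells now '.'): 18

Answer: 18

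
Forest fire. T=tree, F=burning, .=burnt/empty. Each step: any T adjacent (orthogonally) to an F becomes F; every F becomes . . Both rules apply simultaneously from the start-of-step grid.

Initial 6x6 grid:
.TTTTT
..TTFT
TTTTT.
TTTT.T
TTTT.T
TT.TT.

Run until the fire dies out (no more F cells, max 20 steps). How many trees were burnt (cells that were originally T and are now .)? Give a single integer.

Answer: 25

Derivation:
Step 1: +4 fires, +1 burnt (F count now 4)
Step 2: +4 fires, +4 burnt (F count now 4)
Step 3: +3 fires, +4 burnt (F count now 3)
Step 4: +4 fires, +3 burnt (F count now 4)
Step 5: +4 fires, +4 burnt (F count now 4)
Step 6: +3 fires, +4 burnt (F count now 3)
Step 7: +2 fires, +3 burnt (F count now 2)
Step 8: +1 fires, +2 burnt (F count now 1)
Step 9: +0 fires, +1 burnt (F count now 0)
Fire out after step 9
Initially T: 27, now '.': 34
Total burnt (originally-T cells now '.'): 25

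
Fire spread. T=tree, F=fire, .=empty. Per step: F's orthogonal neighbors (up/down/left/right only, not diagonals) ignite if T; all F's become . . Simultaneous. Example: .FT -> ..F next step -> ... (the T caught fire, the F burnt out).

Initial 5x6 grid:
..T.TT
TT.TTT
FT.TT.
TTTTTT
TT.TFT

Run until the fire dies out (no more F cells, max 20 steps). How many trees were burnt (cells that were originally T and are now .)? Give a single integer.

Step 1: +6 fires, +2 burnt (F count now 6)
Step 2: +6 fires, +6 burnt (F count now 6)
Step 3: +4 fires, +6 burnt (F count now 4)
Step 4: +3 fires, +4 burnt (F count now 3)
Step 5: +1 fires, +3 burnt (F count now 1)
Step 6: +0 fires, +1 burnt (F count now 0)
Fire out after step 6
Initially T: 21, now '.': 29
Total burnt (originally-T cells now '.'): 20

Answer: 20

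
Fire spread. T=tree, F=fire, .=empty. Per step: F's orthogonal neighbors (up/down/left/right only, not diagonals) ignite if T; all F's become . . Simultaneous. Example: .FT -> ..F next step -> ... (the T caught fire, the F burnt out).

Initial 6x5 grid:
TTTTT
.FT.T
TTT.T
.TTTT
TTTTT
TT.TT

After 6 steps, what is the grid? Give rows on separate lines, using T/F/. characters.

Step 1: 3 trees catch fire, 1 burn out
  TFTTT
  ..F.T
  TFT.T
  .TTTT
  TTTTT
  TT.TT
Step 2: 5 trees catch fire, 3 burn out
  F.FTT
  ....T
  F.F.T
  .FTTT
  TTTTT
  TT.TT
Step 3: 3 trees catch fire, 5 burn out
  ...FT
  ....T
  ....T
  ..FTT
  TFTTT
  TT.TT
Step 4: 5 trees catch fire, 3 burn out
  ....F
  ....T
  ....T
  ...FT
  F.FTT
  TF.TT
Step 5: 4 trees catch fire, 5 burn out
  .....
  ....F
  ....T
  ....F
  ...FT
  F..TT
Step 6: 3 trees catch fire, 4 burn out
  .....
  .....
  ....F
  .....
  ....F
  ...FT

.....
.....
....F
.....
....F
...FT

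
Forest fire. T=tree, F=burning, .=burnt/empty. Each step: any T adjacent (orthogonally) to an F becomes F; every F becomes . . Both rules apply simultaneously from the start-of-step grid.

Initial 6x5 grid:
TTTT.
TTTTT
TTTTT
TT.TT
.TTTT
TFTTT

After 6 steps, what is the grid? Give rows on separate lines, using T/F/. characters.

Step 1: 3 trees catch fire, 1 burn out
  TTTT.
  TTTTT
  TTTTT
  TT.TT
  .FTTT
  F.FTT
Step 2: 3 trees catch fire, 3 burn out
  TTTT.
  TTTTT
  TTTTT
  TF.TT
  ..FTT
  ...FT
Step 3: 4 trees catch fire, 3 burn out
  TTTT.
  TTTTT
  TFTTT
  F..TT
  ...FT
  ....F
Step 4: 5 trees catch fire, 4 burn out
  TTTT.
  TFTTT
  F.FTT
  ...FT
  ....F
  .....
Step 5: 5 trees catch fire, 5 burn out
  TFTT.
  F.FTT
  ...FT
  ....F
  .....
  .....
Step 6: 4 trees catch fire, 5 burn out
  F.FT.
  ...FT
  ....F
  .....
  .....
  .....

F.FT.
...FT
....F
.....
.....
.....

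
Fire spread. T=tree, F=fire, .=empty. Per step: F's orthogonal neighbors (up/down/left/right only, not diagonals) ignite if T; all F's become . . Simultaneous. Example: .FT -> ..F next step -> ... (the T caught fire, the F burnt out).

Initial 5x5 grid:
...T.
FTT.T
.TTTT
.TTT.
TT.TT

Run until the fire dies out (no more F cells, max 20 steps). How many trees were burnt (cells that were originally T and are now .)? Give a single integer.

Step 1: +1 fires, +1 burnt (F count now 1)
Step 2: +2 fires, +1 burnt (F count now 2)
Step 3: +2 fires, +2 burnt (F count now 2)
Step 4: +3 fires, +2 burnt (F count now 3)
Step 5: +3 fires, +3 burnt (F count now 3)
Step 6: +2 fires, +3 burnt (F count now 2)
Step 7: +1 fires, +2 burnt (F count now 1)
Step 8: +0 fires, +1 burnt (F count now 0)
Fire out after step 8
Initially T: 15, now '.': 24
Total burnt (originally-T cells now '.'): 14

Answer: 14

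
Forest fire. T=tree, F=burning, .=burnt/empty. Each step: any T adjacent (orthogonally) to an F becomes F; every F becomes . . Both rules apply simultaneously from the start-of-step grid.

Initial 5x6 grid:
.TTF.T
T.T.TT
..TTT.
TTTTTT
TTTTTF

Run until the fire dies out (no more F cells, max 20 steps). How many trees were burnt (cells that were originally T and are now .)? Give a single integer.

Answer: 20

Derivation:
Step 1: +3 fires, +2 burnt (F count now 3)
Step 2: +4 fires, +3 burnt (F count now 4)
Step 3: +4 fires, +4 burnt (F count now 4)
Step 4: +4 fires, +4 burnt (F count now 4)
Step 5: +3 fires, +4 burnt (F count now 3)
Step 6: +2 fires, +3 burnt (F count now 2)
Step 7: +0 fires, +2 burnt (F count now 0)
Fire out after step 7
Initially T: 21, now '.': 29
Total burnt (originally-T cells now '.'): 20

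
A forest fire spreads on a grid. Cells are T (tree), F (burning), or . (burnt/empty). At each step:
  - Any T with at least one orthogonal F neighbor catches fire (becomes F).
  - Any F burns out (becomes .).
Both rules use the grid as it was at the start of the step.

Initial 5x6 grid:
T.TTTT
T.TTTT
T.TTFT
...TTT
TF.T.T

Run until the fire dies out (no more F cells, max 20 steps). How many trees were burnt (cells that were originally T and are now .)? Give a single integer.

Step 1: +5 fires, +2 burnt (F count now 5)
Step 2: +6 fires, +5 burnt (F count now 6)
Step 3: +5 fires, +6 burnt (F count now 5)
Step 4: +1 fires, +5 burnt (F count now 1)
Step 5: +0 fires, +1 burnt (F count now 0)
Fire out after step 5
Initially T: 20, now '.': 27
Total burnt (originally-T cells now '.'): 17

Answer: 17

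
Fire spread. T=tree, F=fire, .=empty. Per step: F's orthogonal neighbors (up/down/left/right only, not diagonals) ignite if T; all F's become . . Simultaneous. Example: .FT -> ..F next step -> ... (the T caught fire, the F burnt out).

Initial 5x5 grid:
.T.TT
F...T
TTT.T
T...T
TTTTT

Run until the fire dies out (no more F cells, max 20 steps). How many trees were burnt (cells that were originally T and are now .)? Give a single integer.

Answer: 14

Derivation:
Step 1: +1 fires, +1 burnt (F count now 1)
Step 2: +2 fires, +1 burnt (F count now 2)
Step 3: +2 fires, +2 burnt (F count now 2)
Step 4: +1 fires, +2 burnt (F count now 1)
Step 5: +1 fires, +1 burnt (F count now 1)
Step 6: +1 fires, +1 burnt (F count now 1)
Step 7: +1 fires, +1 burnt (F count now 1)
Step 8: +1 fires, +1 burnt (F count now 1)
Step 9: +1 fires, +1 burnt (F count now 1)
Step 10: +1 fires, +1 burnt (F count now 1)
Step 11: +1 fires, +1 burnt (F count now 1)
Step 12: +1 fires, +1 burnt (F count now 1)
Step 13: +0 fires, +1 burnt (F count now 0)
Fire out after step 13
Initially T: 15, now '.': 24
Total burnt (originally-T cells now '.'): 14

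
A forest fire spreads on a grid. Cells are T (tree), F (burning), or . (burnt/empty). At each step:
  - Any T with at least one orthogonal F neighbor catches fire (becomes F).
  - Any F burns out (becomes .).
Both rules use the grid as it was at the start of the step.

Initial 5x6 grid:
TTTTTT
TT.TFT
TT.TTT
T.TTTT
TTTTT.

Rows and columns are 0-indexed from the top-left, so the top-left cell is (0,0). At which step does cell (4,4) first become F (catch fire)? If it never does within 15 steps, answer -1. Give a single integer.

Step 1: cell (4,4)='T' (+4 fires, +1 burnt)
Step 2: cell (4,4)='T' (+5 fires, +4 burnt)
Step 3: cell (4,4)='F' (+4 fires, +5 burnt)
  -> target ignites at step 3
Step 4: cell (4,4)='.' (+3 fires, +4 burnt)
Step 5: cell (4,4)='.' (+3 fires, +3 burnt)
Step 6: cell (4,4)='.' (+3 fires, +3 burnt)
Step 7: cell (4,4)='.' (+2 fires, +3 burnt)
Step 8: cell (4,4)='.' (+1 fires, +2 burnt)
Step 9: cell (4,4)='.' (+0 fires, +1 burnt)
  fire out at step 9

3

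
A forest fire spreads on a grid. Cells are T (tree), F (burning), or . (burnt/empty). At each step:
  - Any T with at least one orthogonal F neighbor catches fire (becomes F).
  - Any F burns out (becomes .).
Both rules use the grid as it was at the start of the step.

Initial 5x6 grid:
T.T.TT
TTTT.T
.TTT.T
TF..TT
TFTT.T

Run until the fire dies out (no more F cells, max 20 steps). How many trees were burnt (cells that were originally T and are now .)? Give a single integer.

Answer: 13

Derivation:
Step 1: +4 fires, +2 burnt (F count now 4)
Step 2: +3 fires, +4 burnt (F count now 3)
Step 3: +3 fires, +3 burnt (F count now 3)
Step 4: +3 fires, +3 burnt (F count now 3)
Step 5: +0 fires, +3 burnt (F count now 0)
Fire out after step 5
Initially T: 20, now '.': 23
Total burnt (originally-T cells now '.'): 13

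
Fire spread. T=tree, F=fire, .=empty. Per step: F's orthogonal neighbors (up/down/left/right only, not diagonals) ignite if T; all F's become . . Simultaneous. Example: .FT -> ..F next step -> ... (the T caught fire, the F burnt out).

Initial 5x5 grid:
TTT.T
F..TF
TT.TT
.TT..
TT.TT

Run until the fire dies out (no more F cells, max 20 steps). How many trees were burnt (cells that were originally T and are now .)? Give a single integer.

Answer: 13

Derivation:
Step 1: +5 fires, +2 burnt (F count now 5)
Step 2: +3 fires, +5 burnt (F count now 3)
Step 3: +2 fires, +3 burnt (F count now 2)
Step 4: +2 fires, +2 burnt (F count now 2)
Step 5: +1 fires, +2 burnt (F count now 1)
Step 6: +0 fires, +1 burnt (F count now 0)
Fire out after step 6
Initially T: 15, now '.': 23
Total burnt (originally-T cells now '.'): 13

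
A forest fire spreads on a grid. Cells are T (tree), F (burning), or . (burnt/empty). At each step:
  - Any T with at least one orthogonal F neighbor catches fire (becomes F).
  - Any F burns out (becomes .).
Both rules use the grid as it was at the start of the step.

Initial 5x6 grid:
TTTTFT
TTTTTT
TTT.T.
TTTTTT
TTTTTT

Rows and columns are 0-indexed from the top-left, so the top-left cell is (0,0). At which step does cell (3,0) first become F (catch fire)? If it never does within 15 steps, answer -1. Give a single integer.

Step 1: cell (3,0)='T' (+3 fires, +1 burnt)
Step 2: cell (3,0)='T' (+4 fires, +3 burnt)
Step 3: cell (3,0)='T' (+3 fires, +4 burnt)
Step 4: cell (3,0)='T' (+6 fires, +3 burnt)
Step 5: cell (3,0)='T' (+5 fires, +6 burnt)
Step 6: cell (3,0)='T' (+3 fires, +5 burnt)
Step 7: cell (3,0)='F' (+2 fires, +3 burnt)
  -> target ignites at step 7
Step 8: cell (3,0)='.' (+1 fires, +2 burnt)
Step 9: cell (3,0)='.' (+0 fires, +1 burnt)
  fire out at step 9

7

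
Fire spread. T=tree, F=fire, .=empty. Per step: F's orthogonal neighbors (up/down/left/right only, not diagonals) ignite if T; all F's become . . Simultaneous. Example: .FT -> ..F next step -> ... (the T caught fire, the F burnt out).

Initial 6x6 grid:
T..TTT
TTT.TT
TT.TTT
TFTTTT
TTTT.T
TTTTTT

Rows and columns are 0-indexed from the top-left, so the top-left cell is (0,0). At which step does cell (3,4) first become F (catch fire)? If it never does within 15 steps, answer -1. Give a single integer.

Step 1: cell (3,4)='T' (+4 fires, +1 burnt)
Step 2: cell (3,4)='T' (+6 fires, +4 burnt)
Step 3: cell (3,4)='F' (+7 fires, +6 burnt)
  -> target ignites at step 3
Step 4: cell (3,4)='.' (+4 fires, +7 burnt)
Step 5: cell (3,4)='.' (+4 fires, +4 burnt)
Step 6: cell (3,4)='.' (+3 fires, +4 burnt)
Step 7: cell (3,4)='.' (+2 fires, +3 burnt)
Step 8: cell (3,4)='.' (+0 fires, +2 burnt)
  fire out at step 8

3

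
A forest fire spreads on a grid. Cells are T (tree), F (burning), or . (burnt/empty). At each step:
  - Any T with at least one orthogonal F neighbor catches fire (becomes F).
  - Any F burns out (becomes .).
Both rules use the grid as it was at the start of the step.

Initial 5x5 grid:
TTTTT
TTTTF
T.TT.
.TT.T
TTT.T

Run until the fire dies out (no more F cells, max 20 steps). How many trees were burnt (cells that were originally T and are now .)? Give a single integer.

Step 1: +2 fires, +1 burnt (F count now 2)
Step 2: +3 fires, +2 burnt (F count now 3)
Step 3: +3 fires, +3 burnt (F count now 3)
Step 4: +3 fires, +3 burnt (F count now 3)
Step 5: +4 fires, +3 burnt (F count now 4)
Step 6: +1 fires, +4 burnt (F count now 1)
Step 7: +1 fires, +1 burnt (F count now 1)
Step 8: +0 fires, +1 burnt (F count now 0)
Fire out after step 8
Initially T: 19, now '.': 23
Total burnt (originally-T cells now '.'): 17

Answer: 17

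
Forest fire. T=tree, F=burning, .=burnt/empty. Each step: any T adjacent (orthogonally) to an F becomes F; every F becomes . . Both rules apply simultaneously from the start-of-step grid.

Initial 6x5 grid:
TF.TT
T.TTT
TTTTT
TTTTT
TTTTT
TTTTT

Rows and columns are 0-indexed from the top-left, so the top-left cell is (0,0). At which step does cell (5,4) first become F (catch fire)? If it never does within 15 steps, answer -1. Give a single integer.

Step 1: cell (5,4)='T' (+1 fires, +1 burnt)
Step 2: cell (5,4)='T' (+1 fires, +1 burnt)
Step 3: cell (5,4)='T' (+1 fires, +1 burnt)
Step 4: cell (5,4)='T' (+2 fires, +1 burnt)
Step 5: cell (5,4)='T' (+3 fires, +2 burnt)
Step 6: cell (5,4)='T' (+5 fires, +3 burnt)
Step 7: cell (5,4)='T' (+5 fires, +5 burnt)
Step 8: cell (5,4)='T' (+5 fires, +5 burnt)
Step 9: cell (5,4)='T' (+3 fires, +5 burnt)
Step 10: cell (5,4)='F' (+1 fires, +3 burnt)
  -> target ignites at step 10
Step 11: cell (5,4)='.' (+0 fires, +1 burnt)
  fire out at step 11

10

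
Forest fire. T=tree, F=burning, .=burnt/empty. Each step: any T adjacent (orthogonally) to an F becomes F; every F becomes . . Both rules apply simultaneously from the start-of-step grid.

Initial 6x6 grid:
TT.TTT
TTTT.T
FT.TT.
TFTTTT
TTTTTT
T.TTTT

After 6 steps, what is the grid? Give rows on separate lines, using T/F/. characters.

Step 1: 5 trees catch fire, 2 burn out
  TT.TTT
  FTTT.T
  .F.TT.
  F.FTTT
  TFTTTT
  T.TTTT
Step 2: 5 trees catch fire, 5 burn out
  FT.TTT
  .FTT.T
  ...TT.
  ...FTT
  F.FTTT
  T.TTTT
Step 3: 7 trees catch fire, 5 burn out
  .F.TTT
  ..FT.T
  ...FT.
  ....FT
  ...FTT
  F.FTTT
Step 4: 5 trees catch fire, 7 burn out
  ...TTT
  ...F.T
  ....F.
  .....F
  ....FT
  ...FTT
Step 5: 3 trees catch fire, 5 burn out
  ...FTT
  .....T
  ......
  ......
  .....F
  ....FT
Step 6: 2 trees catch fire, 3 burn out
  ....FT
  .....T
  ......
  ......
  ......
  .....F

....FT
.....T
......
......
......
.....F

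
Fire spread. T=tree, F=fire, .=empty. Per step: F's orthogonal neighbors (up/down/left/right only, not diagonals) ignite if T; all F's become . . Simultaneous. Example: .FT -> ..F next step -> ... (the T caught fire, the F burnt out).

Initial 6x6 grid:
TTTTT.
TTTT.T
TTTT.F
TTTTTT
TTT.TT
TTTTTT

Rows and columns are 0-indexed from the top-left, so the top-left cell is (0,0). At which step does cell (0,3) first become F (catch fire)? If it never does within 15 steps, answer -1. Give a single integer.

Step 1: cell (0,3)='T' (+2 fires, +1 burnt)
Step 2: cell (0,3)='T' (+2 fires, +2 burnt)
Step 3: cell (0,3)='T' (+3 fires, +2 burnt)
Step 4: cell (0,3)='T' (+3 fires, +3 burnt)
Step 5: cell (0,3)='T' (+5 fires, +3 burnt)
Step 6: cell (0,3)='F' (+6 fires, +5 burnt)
  -> target ignites at step 6
Step 7: cell (0,3)='.' (+6 fires, +6 burnt)
Step 8: cell (0,3)='.' (+3 fires, +6 burnt)
Step 9: cell (0,3)='.' (+1 fires, +3 burnt)
Step 10: cell (0,3)='.' (+0 fires, +1 burnt)
  fire out at step 10

6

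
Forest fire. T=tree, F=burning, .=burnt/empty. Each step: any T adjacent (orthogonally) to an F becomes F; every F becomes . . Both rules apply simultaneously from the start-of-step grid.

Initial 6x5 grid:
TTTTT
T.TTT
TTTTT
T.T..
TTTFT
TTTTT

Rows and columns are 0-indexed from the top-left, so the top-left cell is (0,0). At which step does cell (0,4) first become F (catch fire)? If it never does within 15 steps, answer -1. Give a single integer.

Step 1: cell (0,4)='T' (+3 fires, +1 burnt)
Step 2: cell (0,4)='T' (+4 fires, +3 burnt)
Step 3: cell (0,4)='T' (+3 fires, +4 burnt)
Step 4: cell (0,4)='T' (+5 fires, +3 burnt)
Step 5: cell (0,4)='T' (+4 fires, +5 burnt)
Step 6: cell (0,4)='T' (+4 fires, +4 burnt)
Step 7: cell (0,4)='F' (+2 fires, +4 burnt)
  -> target ignites at step 7
Step 8: cell (0,4)='.' (+0 fires, +2 burnt)
  fire out at step 8

7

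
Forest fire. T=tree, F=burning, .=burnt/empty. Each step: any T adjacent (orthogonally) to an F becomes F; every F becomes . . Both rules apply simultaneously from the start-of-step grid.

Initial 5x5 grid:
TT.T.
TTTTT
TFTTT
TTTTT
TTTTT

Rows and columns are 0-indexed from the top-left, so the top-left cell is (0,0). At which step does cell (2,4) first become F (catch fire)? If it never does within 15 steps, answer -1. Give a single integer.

Step 1: cell (2,4)='T' (+4 fires, +1 burnt)
Step 2: cell (2,4)='T' (+7 fires, +4 burnt)
Step 3: cell (2,4)='F' (+6 fires, +7 burnt)
  -> target ignites at step 3
Step 4: cell (2,4)='.' (+4 fires, +6 burnt)
Step 5: cell (2,4)='.' (+1 fires, +4 burnt)
Step 6: cell (2,4)='.' (+0 fires, +1 burnt)
  fire out at step 6

3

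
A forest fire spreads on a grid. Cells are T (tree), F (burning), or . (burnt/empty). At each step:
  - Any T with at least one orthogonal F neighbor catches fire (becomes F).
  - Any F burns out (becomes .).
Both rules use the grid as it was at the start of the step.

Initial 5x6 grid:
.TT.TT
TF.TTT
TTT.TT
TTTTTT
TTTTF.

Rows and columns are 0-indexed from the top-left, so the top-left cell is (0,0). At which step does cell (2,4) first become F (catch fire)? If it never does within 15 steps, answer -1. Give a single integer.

Step 1: cell (2,4)='T' (+5 fires, +2 burnt)
Step 2: cell (2,4)='F' (+8 fires, +5 burnt)
  -> target ignites at step 2
Step 3: cell (2,4)='.' (+5 fires, +8 burnt)
Step 4: cell (2,4)='.' (+4 fires, +5 burnt)
Step 5: cell (2,4)='.' (+1 fires, +4 burnt)
Step 6: cell (2,4)='.' (+0 fires, +1 burnt)
  fire out at step 6

2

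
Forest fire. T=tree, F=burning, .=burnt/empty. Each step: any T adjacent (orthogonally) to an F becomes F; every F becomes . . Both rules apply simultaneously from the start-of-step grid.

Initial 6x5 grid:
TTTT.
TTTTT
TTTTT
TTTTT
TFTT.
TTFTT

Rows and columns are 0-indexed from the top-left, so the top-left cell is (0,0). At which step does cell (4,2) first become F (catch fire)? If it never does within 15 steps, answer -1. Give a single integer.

Step 1: cell (4,2)='F' (+5 fires, +2 burnt)
  -> target ignites at step 1
Step 2: cell (4,2)='.' (+6 fires, +5 burnt)
Step 3: cell (4,2)='.' (+4 fires, +6 burnt)
Step 4: cell (4,2)='.' (+5 fires, +4 burnt)
Step 5: cell (4,2)='.' (+4 fires, +5 burnt)
Step 6: cell (4,2)='.' (+2 fires, +4 burnt)
Step 7: cell (4,2)='.' (+0 fires, +2 burnt)
  fire out at step 7

1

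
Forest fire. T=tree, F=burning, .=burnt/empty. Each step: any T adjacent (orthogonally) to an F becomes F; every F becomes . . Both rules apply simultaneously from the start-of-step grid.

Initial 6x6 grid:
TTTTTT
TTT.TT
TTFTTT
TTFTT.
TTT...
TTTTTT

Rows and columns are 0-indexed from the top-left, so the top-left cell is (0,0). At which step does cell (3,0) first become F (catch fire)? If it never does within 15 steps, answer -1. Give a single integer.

Step 1: cell (3,0)='T' (+6 fires, +2 burnt)
Step 2: cell (3,0)='F' (+8 fires, +6 burnt)
  -> target ignites at step 2
Step 3: cell (3,0)='.' (+8 fires, +8 burnt)
Step 4: cell (3,0)='.' (+5 fires, +8 burnt)
Step 5: cell (3,0)='.' (+2 fires, +5 burnt)
Step 6: cell (3,0)='.' (+0 fires, +2 burnt)
  fire out at step 6

2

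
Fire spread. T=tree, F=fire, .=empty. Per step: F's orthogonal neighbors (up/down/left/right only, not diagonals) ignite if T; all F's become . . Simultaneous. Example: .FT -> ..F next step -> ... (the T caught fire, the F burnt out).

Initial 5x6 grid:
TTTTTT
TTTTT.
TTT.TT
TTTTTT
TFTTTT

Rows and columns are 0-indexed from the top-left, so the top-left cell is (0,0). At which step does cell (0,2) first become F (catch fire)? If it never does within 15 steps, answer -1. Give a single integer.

Step 1: cell (0,2)='T' (+3 fires, +1 burnt)
Step 2: cell (0,2)='T' (+4 fires, +3 burnt)
Step 3: cell (0,2)='T' (+5 fires, +4 burnt)
Step 4: cell (0,2)='T' (+5 fires, +5 burnt)
Step 5: cell (0,2)='F' (+5 fires, +5 burnt)
  -> target ignites at step 5
Step 6: cell (0,2)='.' (+3 fires, +5 burnt)
Step 7: cell (0,2)='.' (+1 fires, +3 burnt)
Step 8: cell (0,2)='.' (+1 fires, +1 burnt)
Step 9: cell (0,2)='.' (+0 fires, +1 burnt)
  fire out at step 9

5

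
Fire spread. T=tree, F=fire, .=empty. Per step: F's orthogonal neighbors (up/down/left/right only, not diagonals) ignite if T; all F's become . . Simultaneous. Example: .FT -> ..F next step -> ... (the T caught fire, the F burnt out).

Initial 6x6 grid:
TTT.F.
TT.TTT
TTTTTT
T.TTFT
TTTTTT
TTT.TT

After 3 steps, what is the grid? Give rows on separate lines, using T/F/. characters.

Step 1: 5 trees catch fire, 2 burn out
  TTT...
  TT.TFT
  TTTTFT
  T.TF.F
  TTTTFT
  TTT.TT
Step 2: 8 trees catch fire, 5 burn out
  TTT...
  TT.F.F
  TTTF.F
  T.F...
  TTTF.F
  TTT.FT
Step 3: 3 trees catch fire, 8 burn out
  TTT...
  TT....
  TTF...
  T.....
  TTF...
  TTT..F

TTT...
TT....
TTF...
T.....
TTF...
TTT..F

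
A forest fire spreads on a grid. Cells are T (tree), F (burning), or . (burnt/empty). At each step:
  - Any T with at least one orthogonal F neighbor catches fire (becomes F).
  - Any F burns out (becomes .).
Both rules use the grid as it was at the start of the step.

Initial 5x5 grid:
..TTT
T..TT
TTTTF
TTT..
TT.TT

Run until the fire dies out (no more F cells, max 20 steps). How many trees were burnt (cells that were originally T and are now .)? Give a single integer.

Answer: 15

Derivation:
Step 1: +2 fires, +1 burnt (F count now 2)
Step 2: +3 fires, +2 burnt (F count now 3)
Step 3: +3 fires, +3 burnt (F count now 3)
Step 4: +3 fires, +3 burnt (F count now 3)
Step 5: +3 fires, +3 burnt (F count now 3)
Step 6: +1 fires, +3 burnt (F count now 1)
Step 7: +0 fires, +1 burnt (F count now 0)
Fire out after step 7
Initially T: 17, now '.': 23
Total burnt (originally-T cells now '.'): 15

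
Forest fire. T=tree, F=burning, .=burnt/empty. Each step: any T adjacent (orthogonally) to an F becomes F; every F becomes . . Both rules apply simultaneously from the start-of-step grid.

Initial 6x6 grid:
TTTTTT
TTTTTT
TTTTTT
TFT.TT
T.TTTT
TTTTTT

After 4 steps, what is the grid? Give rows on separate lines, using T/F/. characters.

Step 1: 3 trees catch fire, 1 burn out
  TTTTTT
  TTTTTT
  TFTTTT
  F.F.TT
  T.TTTT
  TTTTTT
Step 2: 5 trees catch fire, 3 burn out
  TTTTTT
  TFTTTT
  F.FTTT
  ....TT
  F.FTTT
  TTTTTT
Step 3: 7 trees catch fire, 5 burn out
  TFTTTT
  F.FTTT
  ...FTT
  ....TT
  ...FTT
  FTFTTT
Step 4: 7 trees catch fire, 7 burn out
  F.FTTT
  ...FTT
  ....FT
  ....TT
  ....FT
  .F.FTT

F.FTTT
...FTT
....FT
....TT
....FT
.F.FTT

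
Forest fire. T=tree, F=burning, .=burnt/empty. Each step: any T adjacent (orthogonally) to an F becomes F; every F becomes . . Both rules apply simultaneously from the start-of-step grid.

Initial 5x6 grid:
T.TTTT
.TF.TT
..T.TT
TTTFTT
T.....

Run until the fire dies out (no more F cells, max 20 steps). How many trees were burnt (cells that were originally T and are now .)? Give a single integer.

Answer: 16

Derivation:
Step 1: +5 fires, +2 burnt (F count now 5)
Step 2: +4 fires, +5 burnt (F count now 4)
Step 3: +4 fires, +4 burnt (F count now 4)
Step 4: +3 fires, +4 burnt (F count now 3)
Step 5: +0 fires, +3 burnt (F count now 0)
Fire out after step 5
Initially T: 17, now '.': 29
Total burnt (originally-T cells now '.'): 16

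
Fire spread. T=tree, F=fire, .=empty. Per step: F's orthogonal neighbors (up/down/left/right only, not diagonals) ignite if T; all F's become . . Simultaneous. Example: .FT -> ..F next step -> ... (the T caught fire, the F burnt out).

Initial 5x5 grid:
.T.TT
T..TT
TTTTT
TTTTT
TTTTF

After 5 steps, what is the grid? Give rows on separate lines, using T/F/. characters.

Step 1: 2 trees catch fire, 1 burn out
  .T.TT
  T..TT
  TTTTT
  TTTTF
  TTTF.
Step 2: 3 trees catch fire, 2 burn out
  .T.TT
  T..TT
  TTTTF
  TTTF.
  TTF..
Step 3: 4 trees catch fire, 3 burn out
  .T.TT
  T..TF
  TTTF.
  TTF..
  TF...
Step 4: 5 trees catch fire, 4 burn out
  .T.TF
  T..F.
  TTF..
  TF...
  F....
Step 5: 3 trees catch fire, 5 burn out
  .T.F.
  T....
  TF...
  F....
  .....

.T.F.
T....
TF...
F....
.....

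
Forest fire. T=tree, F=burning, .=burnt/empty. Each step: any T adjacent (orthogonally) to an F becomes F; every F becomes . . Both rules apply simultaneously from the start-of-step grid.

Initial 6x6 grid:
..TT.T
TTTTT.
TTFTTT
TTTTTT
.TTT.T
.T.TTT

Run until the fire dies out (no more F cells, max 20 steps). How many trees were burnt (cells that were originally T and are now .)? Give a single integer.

Step 1: +4 fires, +1 burnt (F count now 4)
Step 2: +8 fires, +4 burnt (F count now 8)
Step 3: +8 fires, +8 burnt (F count now 8)
Step 4: +3 fires, +8 burnt (F count now 3)
Step 5: +2 fires, +3 burnt (F count now 2)
Step 6: +1 fires, +2 burnt (F count now 1)
Step 7: +0 fires, +1 burnt (F count now 0)
Fire out after step 7
Initially T: 27, now '.': 35
Total burnt (originally-T cells now '.'): 26

Answer: 26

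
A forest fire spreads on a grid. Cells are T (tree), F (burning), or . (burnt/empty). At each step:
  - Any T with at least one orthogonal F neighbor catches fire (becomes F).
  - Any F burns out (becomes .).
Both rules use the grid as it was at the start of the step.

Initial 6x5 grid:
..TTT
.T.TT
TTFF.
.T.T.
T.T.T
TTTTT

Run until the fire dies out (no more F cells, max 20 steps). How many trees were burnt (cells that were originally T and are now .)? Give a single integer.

Step 1: +3 fires, +2 burnt (F count now 3)
Step 2: +5 fires, +3 burnt (F count now 5)
Step 3: +2 fires, +5 burnt (F count now 2)
Step 4: +0 fires, +2 burnt (F count now 0)
Fire out after step 4
Initially T: 18, now '.': 22
Total burnt (originally-T cells now '.'): 10

Answer: 10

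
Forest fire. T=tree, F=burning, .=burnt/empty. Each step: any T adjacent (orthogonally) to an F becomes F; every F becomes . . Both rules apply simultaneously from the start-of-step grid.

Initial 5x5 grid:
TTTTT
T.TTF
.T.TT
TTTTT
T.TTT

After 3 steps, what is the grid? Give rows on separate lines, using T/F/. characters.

Step 1: 3 trees catch fire, 1 burn out
  TTTTF
  T.TF.
  .T.TF
  TTTTT
  T.TTT
Step 2: 4 trees catch fire, 3 burn out
  TTTF.
  T.F..
  .T.F.
  TTTTF
  T.TTT
Step 3: 3 trees catch fire, 4 burn out
  TTF..
  T....
  .T...
  TTTF.
  T.TTF

TTF..
T....
.T...
TTTF.
T.TTF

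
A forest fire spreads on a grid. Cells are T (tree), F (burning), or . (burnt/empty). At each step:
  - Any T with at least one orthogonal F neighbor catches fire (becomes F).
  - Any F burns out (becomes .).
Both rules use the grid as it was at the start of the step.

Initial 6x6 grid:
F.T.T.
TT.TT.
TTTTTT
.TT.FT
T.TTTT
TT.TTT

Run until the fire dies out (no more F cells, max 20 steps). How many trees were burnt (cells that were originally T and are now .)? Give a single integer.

Step 1: +4 fires, +2 burnt (F count now 4)
Step 2: +8 fires, +4 burnt (F count now 8)
Step 3: +7 fires, +8 burnt (F count now 7)
Step 4: +2 fires, +7 burnt (F count now 2)
Step 5: +0 fires, +2 burnt (F count now 0)
Fire out after step 5
Initially T: 25, now '.': 32
Total burnt (originally-T cells now '.'): 21

Answer: 21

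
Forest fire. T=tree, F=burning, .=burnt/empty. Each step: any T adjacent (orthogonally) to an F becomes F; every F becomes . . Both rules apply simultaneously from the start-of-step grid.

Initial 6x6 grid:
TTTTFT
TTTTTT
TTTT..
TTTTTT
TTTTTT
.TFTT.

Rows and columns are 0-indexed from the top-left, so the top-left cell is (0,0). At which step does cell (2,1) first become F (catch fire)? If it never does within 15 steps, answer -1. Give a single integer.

Step 1: cell (2,1)='T' (+6 fires, +2 burnt)
Step 2: cell (2,1)='T' (+7 fires, +6 burnt)
Step 3: cell (2,1)='T' (+8 fires, +7 burnt)
Step 4: cell (2,1)='F' (+6 fires, +8 burnt)
  -> target ignites at step 4
Step 5: cell (2,1)='.' (+3 fires, +6 burnt)
Step 6: cell (2,1)='.' (+0 fires, +3 burnt)
  fire out at step 6

4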